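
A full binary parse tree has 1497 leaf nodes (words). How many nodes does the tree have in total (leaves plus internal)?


Leaf nodes (terminals): 1497
Internal nodes = n - 1 = 1497 - 1 = 1496
Total = leaves + internal = 1497 + 1496 = 2993

2993


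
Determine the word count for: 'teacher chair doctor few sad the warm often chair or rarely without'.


Counting words by splitting on spaces:
  Word 1: 'teacher'
  Word 2: 'chair'
  Word 3: 'doctor'
  Word 4: 'few'
  Word 5: 'sad'
  Word 6: 'the'
  Word 7: 'warm'
  Word 8: 'often'
  Word 9: 'chair'
  Word 10: 'or'
  Word 11: 'rarely'
  Word 12: 'without'
Total words: 12

12


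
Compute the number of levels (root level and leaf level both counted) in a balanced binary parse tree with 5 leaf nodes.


In a balanced binary tree with n leaves the deepest leaf is ceil(log2(n)) edges below the root,
so counting node levels inclusive of root and leaves gives ceil(log2(n)) + 1 levels.
log2(5) = 2.3219
ceil(2.3219) = 3
levels = 3 + 1 = 4

4


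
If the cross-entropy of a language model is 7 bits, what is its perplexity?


Perplexity formula: PP = 2^H
H = 7
PP = 2^7
Steps: 2^1 = 2, 2^2 = 4, 2^3 = 8, 2^4 = 16, 2^5 = 32, 2^6 = 64, 2^7 = 128
PP = 128

128


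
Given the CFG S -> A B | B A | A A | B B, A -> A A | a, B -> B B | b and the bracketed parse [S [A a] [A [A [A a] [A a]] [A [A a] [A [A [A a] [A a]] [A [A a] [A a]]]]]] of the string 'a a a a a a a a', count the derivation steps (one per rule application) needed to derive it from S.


Every bracketed nonterminal node [X ...] in the tree is produced by exactly one rule application.
Reading the tree off as a leftmost derivation:
  Step 1: S  =>  A A   (applied S -> A A)
  Step 2: A A  =>  a A   (applied A -> a)
  Step 3: a A  =>  a A A   (applied A -> A A)
  Step 4: a A A  =>  a A A A   (applied A -> A A)
  Step 5: a A A A  =>  a a A A   (applied A -> a)
  Step 6: a a A A  =>  a a a A   (applied A -> a)
  Step 7: a a a A  =>  a a a A A   (applied A -> A A)
  Step 8: a a a A A  =>  a a a a A   (applied A -> a)
  Step 9: a a a a A  =>  a a a a A A   (applied A -> A A)
  Step 10: a a a a A A  =>  a a a a A A A   (applied A -> A A)
  Step 11: a a a a A A A  =>  a a a a a A A   (applied A -> a)
  Step 12: a a a a a A A  =>  a a a a a a A   (applied A -> a)
  Step 13: a a a a a a A  =>  a a a a a a A A   (applied A -> A A)
  Step 14: a a a a a a A A  =>  a a a a a a a A   (applied A -> a)
  Step 15: a a a a a a a A  =>  a a a a a a a a   (applied A -> a)
Final yield: a a a a a a a a
Total rewrite steps: 15

15


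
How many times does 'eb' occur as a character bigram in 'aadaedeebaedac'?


Scanning 'aadaedeebaedac' for bigram 'eb':
  Position 0: 'aa' -> no
  Position 1: 'ad' -> no
  Position 2: 'da' -> no
  Position 3: 'ae' -> no
  Position 4: 'ed' -> no
  Position 5: 'de' -> no
  Position 6: 'ee' -> no
  Position 7: 'eb' -> MATCH
  Position 8: 'ba' -> no
  Position 9: 'ae' -> no
  Position 10: 'ed' -> no
  Position 11: 'da' -> no
  Position 12: 'ac' -> no
Total matches: 1

1


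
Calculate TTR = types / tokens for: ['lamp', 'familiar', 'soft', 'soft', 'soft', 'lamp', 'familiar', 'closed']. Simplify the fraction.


Tokens: 8
Unique types: ('closed', 'familiar', 'lamp', 'soft') = 4
TTR = 4/8
Simplify: divide both by 4 -> 1/2
TTR = 1/2

1/2


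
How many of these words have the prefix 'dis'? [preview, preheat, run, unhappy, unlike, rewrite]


Checking each word for prefix 'dis':
  'preview' -> no (count: 0)
  'preheat' -> no (count: 0)
  'run' -> no (count: 0)
  'unhappy' -> no (count: 0)
  'unlike' -> no (count: 0)
  'rewrite' -> no (count: 0)
Total with prefix 'dis': 0

0


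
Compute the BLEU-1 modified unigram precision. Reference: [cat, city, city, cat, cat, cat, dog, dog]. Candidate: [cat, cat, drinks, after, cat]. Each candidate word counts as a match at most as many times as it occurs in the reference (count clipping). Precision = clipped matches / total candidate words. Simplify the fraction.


Reference word counts: {'cat': 4, 'city': 2, 'dog': 2}
Checking each candidate word (with clipping):
  'cat' -> in reference (ref count 4, used 1/4) -> match (matches: 1)
  'cat' -> in reference (ref count 4, used 2/4) -> match (matches: 2)
  'drinks' -> not in reference -> no match (matches: 2)
  'after' -> not in reference -> no match (matches: 2)
  'cat' -> in reference (ref count 4, used 3/4) -> match (matches: 3)
Clipped matches: 3, Candidate length: 5
Precision = 3/5

3/5


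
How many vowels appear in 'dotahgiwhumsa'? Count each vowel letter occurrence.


Scanning each character of 'dotahgiwhumsa':
  Position 1: 'd' -> consonant (running count: 0)
  Position 2: 'o' -> vowel (running count: 1)
  Position 3: 't' -> consonant (running count: 1)
  Position 4: 'a' -> vowel (running count: 2)
  Position 5: 'h' -> consonant (running count: 2)
  Position 6: 'g' -> consonant (running count: 2)
  Position 7: 'i' -> vowel (running count: 3)
  Position 8: 'w' -> consonant (running count: 3)
  Position 9: 'h' -> consonant (running count: 3)
  Position 10: 'u' -> vowel (running count: 4)
  Position 11: 'm' -> consonant (running count: 4)
  Position 12: 's' -> consonant (running count: 4)
  Position 13: 'a' -> vowel (running count: 5)
Total vowels: 5

5


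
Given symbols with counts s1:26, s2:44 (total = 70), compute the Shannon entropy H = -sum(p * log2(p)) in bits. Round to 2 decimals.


Computing entropy H = -sum(p_i * log2(p_i)):
  s1: p = 26/70 = 0.3714, -p*log2(p) = 0.5307
  s2: p = 44/70 = 0.6286, -p*log2(p) = 0.4210
H = sum of terms = 0.9517
Rounded to 2 decimals: 0.95

0.95


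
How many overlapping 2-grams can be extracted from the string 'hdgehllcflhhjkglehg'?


String 'hdgehllcflhhjkglehg' has length L = 19.
Number of overlapping n-grams = L - n + 1
Substituting: 19 - 2 + 1 = 18

18


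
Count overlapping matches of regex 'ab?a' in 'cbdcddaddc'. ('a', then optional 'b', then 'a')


Pattern: ab?a means 'a', then optional 'b', then 'a'.
Scanning 'cbdcddaddc' position-by-position:
  Pos 0: window 'cbd' -> no
  Pos 1: window 'bdc' -> no
  Pos 2: window 'dcd' -> no
  Pos 3: window 'cdd' -> no
  Pos 4: window 'dda' -> no
  Pos 5: window 'dad' -> no
  Pos 6: window 'add' -> no
  Pos 7: window 'ddc' -> no
  Pos 8: window 'dc' -> no
  Pos 9: window 'c' -> no
Total matches: 0

0


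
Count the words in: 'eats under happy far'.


Counting words by splitting on spaces:
  Word 1: 'eats'
  Word 2: 'under'
  Word 3: 'happy'
  Word 4: 'far'
Total words: 4

4


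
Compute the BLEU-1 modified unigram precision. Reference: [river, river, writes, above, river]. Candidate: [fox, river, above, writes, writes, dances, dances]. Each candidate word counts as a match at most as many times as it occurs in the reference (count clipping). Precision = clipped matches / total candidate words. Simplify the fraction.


Reference word counts: {'above': 1, 'river': 3, 'writes': 1}
Checking each candidate word (with clipping):
  'fox' -> not in reference -> no match (matches: 0)
  'river' -> in reference (ref count 3, used 1/3) -> match (matches: 1)
  'above' -> in reference (ref count 1, used 1/1) -> match (matches: 2)
  'writes' -> in reference (ref count 1, used 1/1) -> match (matches: 3)
  'writes' -> ref count 1 already used up (1/1) -> clipped, no match (matches: 3)
  'dances' -> not in reference -> no match (matches: 3)
  'dances' -> not in reference -> no match (matches: 3)
Clipped matches: 3, Candidate length: 7
Precision = 3/7

3/7


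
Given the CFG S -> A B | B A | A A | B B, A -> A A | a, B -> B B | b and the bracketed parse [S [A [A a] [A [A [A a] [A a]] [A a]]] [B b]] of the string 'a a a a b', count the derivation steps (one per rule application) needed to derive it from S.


Every bracketed nonterminal node [X ...] in the tree is produced by exactly one rule application.
Reading the tree off as a leftmost derivation:
  Step 1: S  =>  A B   (applied S -> A B)
  Step 2: A B  =>  A A B   (applied A -> A A)
  Step 3: A A B  =>  a A B   (applied A -> a)
  Step 4: a A B  =>  a A A B   (applied A -> A A)
  Step 5: a A A B  =>  a A A A B   (applied A -> A A)
  Step 6: a A A A B  =>  a a A A B   (applied A -> a)
  Step 7: a a A A B  =>  a a a A B   (applied A -> a)
  Step 8: a a a A B  =>  a a a a B   (applied A -> a)
  Step 9: a a a a B  =>  a a a a b   (applied B -> b)
Final yield: a a a a b
Total rewrite steps: 9

9


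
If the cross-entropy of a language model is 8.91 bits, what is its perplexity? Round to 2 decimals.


Perplexity formula: PP = 2^H
H = 8.91
PP = 2^8.91
Decompose: 2^8.91 = 2^8 * 2^0.91
2^8 = 256, 2^0.91 ~ 1.8790455
PP ~ 256 * 1.8790455 = 481.0356480
Rounded to 2 decimals: 481.04

481.04


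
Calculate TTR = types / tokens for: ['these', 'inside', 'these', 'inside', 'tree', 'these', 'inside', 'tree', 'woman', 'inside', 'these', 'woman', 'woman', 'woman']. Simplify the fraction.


Tokens: 14
Unique types: ('inside', 'these', 'tree', 'woman') = 4
TTR = 4/14
Simplify: divide both by 2 -> 2/7
TTR = 2/7

2/7


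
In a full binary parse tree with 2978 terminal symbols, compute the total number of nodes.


Leaf nodes (terminals): 2978
Internal nodes = n - 1 = 2978 - 1 = 2977
Total = leaves + internal = 2978 + 2977 = 5955

5955


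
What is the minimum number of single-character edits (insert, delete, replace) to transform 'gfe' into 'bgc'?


Building DP table for s1='gfe' (len 3) and s2='bgc' (len 3):
       b  g  c
    0  1  2  3
  g 1  1  1  2
  f 2  2  2  2
  e 3  3  3  3
Edit distance = dp[3][3] = 3

3


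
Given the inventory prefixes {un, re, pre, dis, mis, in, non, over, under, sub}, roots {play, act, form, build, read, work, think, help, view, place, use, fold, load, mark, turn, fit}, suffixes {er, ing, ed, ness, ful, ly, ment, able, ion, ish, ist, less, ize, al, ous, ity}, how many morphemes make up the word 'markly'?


Segmenting 'markly' against the inventory:
  'mark' -> root (morpheme 1)
  'ly' -> suffix (morpheme 2)
Total morphemes: 2

2


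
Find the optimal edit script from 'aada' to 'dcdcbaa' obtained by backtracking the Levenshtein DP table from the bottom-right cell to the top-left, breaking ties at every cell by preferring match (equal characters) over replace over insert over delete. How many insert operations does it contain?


Edit distance = 5. Backtracking from cell (4, 7) with preference match > replace > insert > delete,
then listing the resulting alignment 'aada' -> 'dcdcbaa' left to right:
  Step 1: replace a->d
  Step 2: replace a->c
  Step 3: keep 'd'
  Step 4: insert 'c' [insertion #1]
  Step 5: insert 'b' [insertion #2]
  Step 6: insert 'a' [insertion #3]
  Step 7: keep 'a'
Total insertions: 3

3


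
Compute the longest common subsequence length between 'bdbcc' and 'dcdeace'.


DP table for LCS of 'bdbcc' and 'dcdeace':
       d  c  d  e  a  c  e
    0  0  0  0  0  0  0  0
  b 0  0  0  0  0  0  0  0
  d 0  1  1  1  1  1  1  1
  b 0  1  1  1  1  1  1  1
  c 0  1  2  2  2  2  2  2
  c 0  1  2  2  2  2  3  3
LCS: 'dcc'
LCS length = 3

3


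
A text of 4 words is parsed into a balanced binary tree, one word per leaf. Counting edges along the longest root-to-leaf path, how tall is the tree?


In a balanced binary tree with n leaves the deepest leaf is ceil(log2(n)) edges below the root.
log2(4) = 2.0000
ceil(2.0000) = 2
height (edges) = 2

2


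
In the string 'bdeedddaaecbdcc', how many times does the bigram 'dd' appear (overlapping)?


Scanning 'bdeedddaaecbdcc' for bigram 'dd':
  Position 0: 'bd' -> no
  Position 1: 'de' -> no
  Position 2: 'ee' -> no
  Position 3: 'ed' -> no
  Position 4: 'dd' -> MATCH
  Position 5: 'dd' -> MATCH
  Position 6: 'da' -> no
  Position 7: 'aa' -> no
  Position 8: 'ae' -> no
  Position 9: 'ec' -> no
  Position 10: 'cb' -> no
  Position 11: 'bd' -> no
  Position 12: 'dc' -> no
  Position 13: 'cc' -> no
Total matches: 2

2


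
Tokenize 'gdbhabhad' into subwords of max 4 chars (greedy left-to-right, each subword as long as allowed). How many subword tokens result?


'gdbhabhad' has 9 characters.
Chunking with max size 4:
  Chunk 1: 'gdbh' (positions 0-3)
  Chunk 2: 'abha' (positions 4-7)
  Chunk 3: 'd' (positions 8-8)
Total chunks: ceil(9 / 4) = 3

3


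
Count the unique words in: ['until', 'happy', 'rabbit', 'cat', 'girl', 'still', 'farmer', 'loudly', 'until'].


Listing all tokens and tracking unique types:
  Token 1: 'until' -> NEW (unique so far: 1)
  Token 2: 'happy' -> NEW (unique so far: 2)
  Token 3: 'rabbit' -> NEW (unique so far: 3)
  Token 4: 'cat' -> NEW (unique so far: 4)
  Token 5: 'girl' -> NEW (unique so far: 5)
  Token 6: 'still' -> NEW (unique so far: 6)
  Token 7: 'farmer' -> NEW (unique so far: 7)
  Token 8: 'loudly' -> NEW (unique so far: 8)
  Token 9: 'until' -> duplicate (unique so far: 8)
Unique types: ('cat', 'farmer', 'girl', 'happy', 'loudly', 'rabbit', 'still', 'until')
Vocabulary size: 8

8


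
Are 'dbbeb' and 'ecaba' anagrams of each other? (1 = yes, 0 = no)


Sort characters of 'dbbeb': 'bbbde'
Sort characters of 'ecaba': 'aabce'
Sorted forms differ -> they are NOT anagrams
Result: 0

0


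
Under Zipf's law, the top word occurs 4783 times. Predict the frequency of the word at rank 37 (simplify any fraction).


Zipf's law: freq(rank) = f1 / rank
f1 = 4783, rank = 37
freq = 4783 / 37
GCD(4783, 37) = 1
Simplified: 4783/37

4783/37


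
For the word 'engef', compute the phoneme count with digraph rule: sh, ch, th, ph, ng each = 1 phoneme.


Parsing 'engef' greedily, digraphs first:
  'e' -> vowel phoneme (phonemes so far: 1)
  'ng' -> digraph (1 consonant phoneme) (phonemes so far: 2)
  'e' -> vowel phoneme (phonemes so far: 3)
  'f' -> consonant phoneme (phonemes so far: 4)
Total phonemes: 4

4


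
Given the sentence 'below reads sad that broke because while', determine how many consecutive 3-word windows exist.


Word trigrams from [7] words:
  Trigram 1: (below reads sad)
  Trigram 2: (reads sad that)
  Trigram 3: (sad that broke)
  Trigram 4: (that broke because)
  Trigram 5: (broke because while)
Total word trigrams: 7 - 2 = 5

5


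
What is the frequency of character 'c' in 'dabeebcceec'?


Scanning 'dabeebcceec' for 'c':
  Position 6: 'c' -> MATCH (count: 1)
  Position 7: 'c' -> MATCH (count: 2)
  Position 10: 'c' -> MATCH (count: 3)
Total occurrences of 'c': 3

3


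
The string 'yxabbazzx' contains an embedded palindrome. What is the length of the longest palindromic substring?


Scanning 'yxabbazzx' for palindromic substrings.
Substring at positions 2-5: 'abba'.
Check: reverse('abba') = 'abba' -> palindrome confirmed.
Neighbouring characters ('x' / 'z') break symmetry, so it cannot extend further.
No longer palindromic substring exists; longest length = 4

4


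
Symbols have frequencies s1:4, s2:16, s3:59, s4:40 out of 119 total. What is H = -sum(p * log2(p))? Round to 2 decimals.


Computing entropy H = -sum(p_i * log2(p_i)):
  s1: p = 4/119 = 0.0336, -p*log2(p) = 0.1645
  s2: p = 16/119 = 0.1345, -p*log2(p) = 0.3892
  s3: p = 59/119 = 0.4958, -p*log2(p) = 0.5018
  s4: p = 40/119 = 0.3361, -p*log2(p) = 0.5287
H = sum of terms = 1.5842
Rounded to 2 decimals: 1.58

1.58


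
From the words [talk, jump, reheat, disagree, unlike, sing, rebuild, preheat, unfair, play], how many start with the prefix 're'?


Checking each word for prefix 're':
  'talk' -> no (count: 0)
  'jump' -> no (count: 0)
  'reheat' -> YES, starts with 're' (count: 1)
  'disagree' -> no (count: 1)
  'unlike' -> no (count: 1)
  'sing' -> no (count: 1)
  'rebuild' -> YES, starts with 're' (count: 2)
  'preheat' -> no (count: 2)
  'unfair' -> no (count: 2)
  'play' -> no (count: 2)
Total with prefix 're': 2

2


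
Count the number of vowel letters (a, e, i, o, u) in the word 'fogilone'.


Scanning each character of 'fogilone':
  Position 1: 'f' -> consonant (running count: 0)
  Position 2: 'o' -> vowel (running count: 1)
  Position 3: 'g' -> consonant (running count: 1)
  Position 4: 'i' -> vowel (running count: 2)
  Position 5: 'l' -> consonant (running count: 2)
  Position 6: 'o' -> vowel (running count: 3)
  Position 7: 'n' -> consonant (running count: 3)
  Position 8: 'e' -> vowel (running count: 4)
Total vowels: 4

4


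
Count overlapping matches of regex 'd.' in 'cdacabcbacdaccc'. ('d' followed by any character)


Pattern: d. means 'd' followed by any character.
Scanning 'cdacabcbacdaccc' position-by-position:
  Pos 0: window 'cd' -> no
  Pos 1: window 'da' -> MATCH
  Pos 2: window 'ac' -> no
  Pos 3: window 'ca' -> no
  Pos 4: window 'ab' -> no
  Pos 5: window 'bc' -> no
  Pos 6: window 'cb' -> no
  Pos 7: window 'ba' -> no
  Pos 8: window 'ac' -> no
  Pos 9: window 'cd' -> no
  Pos 10: window 'da' -> MATCH
  Pos 11: window 'ac' -> no
  Pos 12: window 'cc' -> no
  Pos 13: window 'cc' -> no
  Pos 14: window 'c' -> no
Total matches: 2

2


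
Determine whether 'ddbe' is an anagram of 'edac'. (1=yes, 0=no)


Sort characters of 'ddbe': 'bdde'
Sort characters of 'edac': 'acde'
Sorted forms differ -> they are NOT anagrams
Result: 0

0


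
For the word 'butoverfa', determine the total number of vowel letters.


Scanning each character of 'butoverfa':
  Position 1: 'b' -> consonant (running count: 0)
  Position 2: 'u' -> vowel (running count: 1)
  Position 3: 't' -> consonant (running count: 1)
  Position 4: 'o' -> vowel (running count: 2)
  Position 5: 'v' -> consonant (running count: 2)
  Position 6: 'e' -> vowel (running count: 3)
  Position 7: 'r' -> consonant (running count: 3)
  Position 8: 'f' -> consonant (running count: 3)
  Position 9: 'a' -> vowel (running count: 4)
Total vowels: 4

4


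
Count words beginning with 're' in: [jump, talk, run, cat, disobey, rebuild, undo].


Checking each word for prefix 're':
  'jump' -> no (count: 0)
  'talk' -> no (count: 0)
  'run' -> no (count: 0)
  'cat' -> no (count: 0)
  'disobey' -> no (count: 0)
  'rebuild' -> YES, starts with 're' (count: 1)
  'undo' -> no (count: 1)
Total with prefix 're': 1

1


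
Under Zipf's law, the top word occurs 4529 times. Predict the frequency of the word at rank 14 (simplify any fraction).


Zipf's law: freq(rank) = f1 / rank
f1 = 4529, rank = 14
freq = 4529 / 14
GCD(4529, 14) = 7
Simplified: 647/2

647/2


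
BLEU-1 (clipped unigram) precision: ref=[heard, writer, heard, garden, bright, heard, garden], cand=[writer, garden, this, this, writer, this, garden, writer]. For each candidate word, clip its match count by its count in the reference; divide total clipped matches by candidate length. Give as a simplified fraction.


Reference word counts: {'bright': 1, 'garden': 2, 'heard': 3, 'writer': 1}
Checking each candidate word (with clipping):
  'writer' -> in reference (ref count 1, used 1/1) -> match (matches: 1)
  'garden' -> in reference (ref count 2, used 1/2) -> match (matches: 2)
  'this' -> not in reference -> no match (matches: 2)
  'this' -> not in reference -> no match (matches: 2)
  'writer' -> ref count 1 already used up (1/1) -> clipped, no match (matches: 2)
  'this' -> not in reference -> no match (matches: 2)
  'garden' -> in reference (ref count 2, used 2/2) -> match (matches: 3)
  'writer' -> ref count 1 already used up (1/1) -> clipped, no match (matches: 3)
Clipped matches: 3, Candidate length: 8
Precision = 3/8

3/8


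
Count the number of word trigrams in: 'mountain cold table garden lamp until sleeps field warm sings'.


Word trigrams from [10] words:
  Trigram 1: (mountain cold table)
  Trigram 2: (cold table garden)
  Trigram 3: (table garden lamp)
  Trigram 4: (garden lamp until)
  Trigram 5: (lamp until sleeps)
  Trigram 6: (until sleeps field)
  Trigram 7: (sleeps field warm)
  Trigram 8: (field warm sings)
Total word trigrams: 10 - 2 = 8

8


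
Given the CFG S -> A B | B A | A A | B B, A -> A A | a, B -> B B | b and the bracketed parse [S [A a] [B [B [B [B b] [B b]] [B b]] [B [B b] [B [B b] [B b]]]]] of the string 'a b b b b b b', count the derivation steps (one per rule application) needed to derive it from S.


Every bracketed nonterminal node [X ...] in the tree is produced by exactly one rule application.
Reading the tree off as a leftmost derivation:
  Step 1: S  =>  A B   (applied S -> A B)
  Step 2: A B  =>  a B   (applied A -> a)
  Step 3: a B  =>  a B B   (applied B -> B B)
  Step 4: a B B  =>  a B B B   (applied B -> B B)
  Step 5: a B B B  =>  a B B B B   (applied B -> B B)
  Step 6: a B B B B  =>  a b B B B   (applied B -> b)
  Step 7: a b B B B  =>  a b b B B   (applied B -> b)
  Step 8: a b b B B  =>  a b b b B   (applied B -> b)
  Step 9: a b b b B  =>  a b b b B B   (applied B -> B B)
  Step 10: a b b b B B  =>  a b b b b B   (applied B -> b)
  Step 11: a b b b b B  =>  a b b b b B B   (applied B -> B B)
  Step 12: a b b b b B B  =>  a b b b b b B   (applied B -> b)
  Step 13: a b b b b b B  =>  a b b b b b b   (applied B -> b)
Final yield: a b b b b b b
Total rewrite steps: 13

13


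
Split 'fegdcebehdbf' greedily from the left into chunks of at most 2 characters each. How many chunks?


'fegdcebehdbf' has 12 characters.
Chunking with max size 2:
  Chunk 1: 'fe' (positions 0-1)
  Chunk 2: 'gd' (positions 2-3)
  Chunk 3: 'ce' (positions 4-5)
  Chunk 4: 'be' (positions 6-7)
  Chunk 5: 'hd' (positions 8-9)
  Chunk 6: 'bf' (positions 10-11)
Total chunks: ceil(12 / 2) = 6

6


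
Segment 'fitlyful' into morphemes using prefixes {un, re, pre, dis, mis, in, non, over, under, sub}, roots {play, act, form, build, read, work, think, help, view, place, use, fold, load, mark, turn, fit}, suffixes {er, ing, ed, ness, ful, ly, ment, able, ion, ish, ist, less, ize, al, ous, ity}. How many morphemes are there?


Segmenting 'fitlyful' against the inventory:
  'fit' -> root (morpheme 1)
  'ly' -> suffix (morpheme 2)
  'ful' -> suffix (morpheme 3)
Total morphemes: 3

3


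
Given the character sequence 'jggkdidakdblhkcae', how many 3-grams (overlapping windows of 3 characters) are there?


String 'jggkdidakdblhkcae' has length L = 17.
Number of overlapping n-grams = L - n + 1
Substituting: 17 - 3 + 1 = 15

15


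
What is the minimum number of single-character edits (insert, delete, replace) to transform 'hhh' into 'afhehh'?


Building DP table for s1='hhh' (len 3) and s2='afhehh' (len 6):
       a  f  h  e  h  h
    0  1  2  3  4  5  6
  h 1  1  2  2  3  4  5
  h 2  2  2  2  3  3  4
  h 3  3  3  2  3  3  3
Edit distance = dp[3][6] = 3

3


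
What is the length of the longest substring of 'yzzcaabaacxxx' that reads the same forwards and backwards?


Scanning 'yzzcaabaacxxx' for palindromic substrings.
Substring at positions 3-9: 'caabaac'.
Check: reverse('caabaac') = 'caabaac' -> palindrome confirmed.
Neighbouring characters ('z' / 'x') break symmetry, so it cannot extend further.
No longer palindromic substring exists; longest length = 7

7


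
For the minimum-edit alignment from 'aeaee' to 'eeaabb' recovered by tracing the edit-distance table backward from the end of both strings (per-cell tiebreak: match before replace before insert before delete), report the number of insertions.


Edit distance = 4. Backtracking from cell (5, 6) with preference match > replace > insert > delete,
then listing the resulting alignment 'aeaee' -> 'eeaabb' left to right:
  Step 1: replace a->e
  Step 2: keep 'e'
  Step 3: insert 'a' [insertion #1]
  Step 4: keep 'a'
  Step 5: replace e->b
  Step 6: replace e->b
Total insertions: 1

1


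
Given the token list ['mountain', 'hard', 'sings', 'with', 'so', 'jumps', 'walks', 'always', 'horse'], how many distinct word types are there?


Listing all tokens and tracking unique types:
  Token 1: 'mountain' -> NEW (unique so far: 1)
  Token 2: 'hard' -> NEW (unique so far: 2)
  Token 3: 'sings' -> NEW (unique so far: 3)
  Token 4: 'with' -> NEW (unique so far: 4)
  Token 5: 'so' -> NEW (unique so far: 5)
  Token 6: 'jumps' -> NEW (unique so far: 6)
  Token 7: 'walks' -> NEW (unique so far: 7)
  Token 8: 'always' -> NEW (unique so far: 8)
  Token 9: 'horse' -> NEW (unique so far: 9)
Unique types: ('always', 'hard', 'horse', 'jumps', 'mountain', 'sings', 'so', 'walks', 'with')
Vocabulary size: 9

9


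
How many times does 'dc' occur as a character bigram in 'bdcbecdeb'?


Scanning 'bdcbecdeb' for bigram 'dc':
  Position 0: 'bd' -> no
  Position 1: 'dc' -> MATCH
  Position 2: 'cb' -> no
  Position 3: 'be' -> no
  Position 4: 'ec' -> no
  Position 5: 'cd' -> no
  Position 6: 'de' -> no
  Position 7: 'eb' -> no
Total matches: 1

1


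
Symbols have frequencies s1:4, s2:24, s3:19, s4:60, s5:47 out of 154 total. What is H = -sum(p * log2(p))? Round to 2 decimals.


Computing entropy H = -sum(p_i * log2(p_i)):
  s1: p = 4/154 = 0.0260, -p*log2(p) = 0.1368
  s2: p = 24/154 = 0.1558, -p*log2(p) = 0.4179
  s3: p = 19/154 = 0.1234, -p*log2(p) = 0.3725
  s4: p = 60/154 = 0.3896, -p*log2(p) = 0.5298
  s5: p = 47/154 = 0.3052, -p*log2(p) = 0.5226
H = sum of terms = 1.9796
Rounded to 2 decimals: 1.98

1.98


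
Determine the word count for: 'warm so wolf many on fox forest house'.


Counting words by splitting on spaces:
  Word 1: 'warm'
  Word 2: 'so'
  Word 3: 'wolf'
  Word 4: 'many'
  Word 5: 'on'
  Word 6: 'fox'
  Word 7: 'forest'
  Word 8: 'house'
Total words: 8

8


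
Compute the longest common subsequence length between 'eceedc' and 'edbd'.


DP table for LCS of 'eceedc' and 'edbd':
       e  d  b  d
    0  0  0  0  0
  e 0  1  1  1  1
  c 0  1  1  1  1
  e 0  1  1  1  1
  e 0  1  1  1  1
  d 0  1  2  2  2
  c 0  1  2  2  2
LCS: 'ed'
LCS length = 2

2


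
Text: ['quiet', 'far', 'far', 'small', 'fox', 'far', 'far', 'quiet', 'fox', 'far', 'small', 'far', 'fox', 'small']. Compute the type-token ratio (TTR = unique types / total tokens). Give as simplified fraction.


Tokens: 14
Unique types: ('far', 'fox', 'quiet', 'small') = 4
TTR = 4/14
Simplify: divide both by 2 -> 2/7
TTR = 2/7

2/7


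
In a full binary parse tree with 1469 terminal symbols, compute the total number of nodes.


Leaf nodes (terminals): 1469
Internal nodes = n - 1 = 1469 - 1 = 1468
Total = leaves + internal = 1469 + 1468 = 2937

2937


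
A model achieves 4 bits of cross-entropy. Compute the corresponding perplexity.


Perplexity formula: PP = 2^H
H = 4
PP = 2^4
Steps: 2^1 = 2, 2^2 = 4, 2^3 = 8, 2^4 = 16
PP = 16

16


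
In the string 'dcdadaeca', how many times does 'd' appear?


Scanning 'dcdadaeca' for 'd':
  Position 0: 'd' -> MATCH (count: 1)
  Position 2: 'd' -> MATCH (count: 2)
  Position 4: 'd' -> MATCH (count: 3)
Total occurrences of 'd': 3

3


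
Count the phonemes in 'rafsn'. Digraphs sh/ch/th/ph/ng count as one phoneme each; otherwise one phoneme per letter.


Parsing 'rafsn' greedily, digraphs first:
  'r' -> consonant phoneme (phonemes so far: 1)
  'a' -> vowel phoneme (phonemes so far: 2)
  'f' -> consonant phoneme (phonemes so far: 3)
  's' -> consonant phoneme (phonemes so far: 4)
  'n' -> consonant phoneme (phonemes so far: 5)
Total phonemes: 5

5


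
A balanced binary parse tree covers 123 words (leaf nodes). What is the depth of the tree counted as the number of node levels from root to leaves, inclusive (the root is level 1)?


In a balanced binary tree with n leaves the deepest leaf is ceil(log2(n)) edges below the root,
so counting node levels inclusive of root and leaves gives ceil(log2(n)) + 1 levels.
log2(123) = 6.9425
ceil(6.9425) = 7
levels = 7 + 1 = 8

8


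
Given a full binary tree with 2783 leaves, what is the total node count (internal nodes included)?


Leaf nodes (terminals): 2783
Internal nodes = n - 1 = 2783 - 1 = 2782
Total = leaves + internal = 2783 + 2782 = 5565

5565


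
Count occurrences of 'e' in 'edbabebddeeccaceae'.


Scanning 'edbabebddeeccaceae' for 'e':
  Position 0: 'e' -> MATCH (count: 1)
  Position 5: 'e' -> MATCH (count: 2)
  Position 9: 'e' -> MATCH (count: 3)
  Position 10: 'e' -> MATCH (count: 4)
  Position 15: 'e' -> MATCH (count: 5)
  Position 17: 'e' -> MATCH (count: 6)
Total occurrences of 'e': 6

6


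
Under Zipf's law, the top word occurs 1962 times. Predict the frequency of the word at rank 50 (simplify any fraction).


Zipf's law: freq(rank) = f1 / rank
f1 = 1962, rank = 50
freq = 1962 / 50
GCD(1962, 50) = 2
Simplified: 981/25

981/25


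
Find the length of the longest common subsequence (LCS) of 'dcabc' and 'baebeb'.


DP table for LCS of 'dcabc' and 'baebeb':
       b  a  e  b  e  b
    0  0  0  0  0  0  0
  d 0  0  0  0  0  0  0
  c 0  0  0  0  0  0  0
  a 0  0  1  1  1  1  1
  b 0  1  1  1  2  2  2
  c 0  1  1  1  2  2  2
LCS: 'ab'
LCS length = 2

2


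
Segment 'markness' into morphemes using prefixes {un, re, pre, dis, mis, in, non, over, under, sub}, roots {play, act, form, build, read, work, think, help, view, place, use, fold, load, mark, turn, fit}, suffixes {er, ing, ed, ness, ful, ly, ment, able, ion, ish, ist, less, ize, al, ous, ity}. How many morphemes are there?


Segmenting 'markness' against the inventory:
  'mark' -> root (morpheme 1)
  'ness' -> suffix (morpheme 2)
Total morphemes: 2

2


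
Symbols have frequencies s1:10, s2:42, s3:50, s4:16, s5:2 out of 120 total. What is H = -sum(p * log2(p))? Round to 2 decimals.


Computing entropy H = -sum(p_i * log2(p_i)):
  s1: p = 10/120 = 0.0833, -p*log2(p) = 0.2987
  s2: p = 42/120 = 0.3500, -p*log2(p) = 0.5301
  s3: p = 50/120 = 0.4167, -p*log2(p) = 0.5263
  s4: p = 16/120 = 0.1333, -p*log2(p) = 0.3876
  s5: p = 2/120 = 0.0167, -p*log2(p) = 0.0984
H = sum of terms = 1.8411
Rounded to 2 decimals: 1.84

1.84


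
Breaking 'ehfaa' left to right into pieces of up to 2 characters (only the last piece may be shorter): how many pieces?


'ehfaa' has 5 characters.
Chunking with max size 2:
  Chunk 1: 'eh' (positions 0-1)
  Chunk 2: 'fa' (positions 2-3)
  Chunk 3: 'a' (positions 4-4)
Total chunks: ceil(5 / 2) = 3

3


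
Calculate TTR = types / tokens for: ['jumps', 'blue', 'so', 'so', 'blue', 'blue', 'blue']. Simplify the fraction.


Tokens: 7
Unique types: ('blue', 'jumps', 'so') = 3
TTR = 3/7
Already in lowest terms.

3/7


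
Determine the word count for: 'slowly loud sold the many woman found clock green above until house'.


Counting words by splitting on spaces:
  Word 1: 'slowly'
  Word 2: 'loud'
  Word 3: 'sold'
  Word 4: 'the'
  Word 5: 'many'
  Word 6: 'woman'
  Word 7: 'found'
  Word 8: 'clock'
  Word 9: 'green'
  Word 10: 'above'
  Word 11: 'until'
  Word 12: 'house'
Total words: 12

12


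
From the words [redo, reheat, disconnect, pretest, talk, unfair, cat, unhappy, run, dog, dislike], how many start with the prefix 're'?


Checking each word for prefix 're':
  'redo' -> YES, starts with 're' (count: 1)
  'reheat' -> YES, starts with 're' (count: 2)
  'disconnect' -> no (count: 2)
  'pretest' -> no (count: 2)
  'talk' -> no (count: 2)
  'unfair' -> no (count: 2)
  'cat' -> no (count: 2)
  'unhappy' -> no (count: 2)
  'run' -> no (count: 2)
  'dog' -> no (count: 2)
  'dislike' -> no (count: 2)
Total with prefix 're': 2

2


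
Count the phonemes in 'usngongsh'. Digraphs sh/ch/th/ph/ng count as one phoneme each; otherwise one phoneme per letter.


Parsing 'usngongsh' greedily, digraphs first:
  'u' -> vowel phoneme (phonemes so far: 1)
  's' -> consonant phoneme (phonemes so far: 2)
  'ng' -> digraph (1 consonant phoneme) (phonemes so far: 3)
  'o' -> vowel phoneme (phonemes so far: 4)
  'ng' -> digraph (1 consonant phoneme) (phonemes so far: 5)
  'sh' -> digraph (1 consonant phoneme) (phonemes so far: 6)
Total phonemes: 6

6


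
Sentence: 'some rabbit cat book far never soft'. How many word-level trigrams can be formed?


Word trigrams from [7] words:
  Trigram 1: (some rabbit cat)
  Trigram 2: (rabbit cat book)
  Trigram 3: (cat book far)
  Trigram 4: (book far never)
  Trigram 5: (far never soft)
Total word trigrams: 7 - 2 = 5

5


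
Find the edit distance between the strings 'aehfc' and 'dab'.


Building DP table for s1='aehfc' (len 5) and s2='dab' (len 3):
       d  a  b
    0  1  2  3
  a 1  1  1  2
  e 2  2  2  2
  h 3  3  3  3
  f 4  4  4  4
  c 5  5  5  5
Edit distance = dp[5][3] = 5

5


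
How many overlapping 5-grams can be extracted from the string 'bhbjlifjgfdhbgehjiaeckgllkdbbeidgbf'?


String 'bhbjlifjgfdhbgehjiaeckgllkdbbeidgbf' has length L = 35.
Number of overlapping n-grams = L - n + 1
Substituting: 35 - 5 + 1 = 31

31


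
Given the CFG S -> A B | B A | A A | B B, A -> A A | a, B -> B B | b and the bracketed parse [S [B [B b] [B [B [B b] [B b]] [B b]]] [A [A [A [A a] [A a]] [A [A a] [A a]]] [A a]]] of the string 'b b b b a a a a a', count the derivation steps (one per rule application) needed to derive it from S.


Every bracketed nonterminal node [X ...] in the tree is produced by exactly one rule application.
Reading the tree off as a leftmost derivation:
  Step 1: S  =>  B A   (applied S -> B A)
  Step 2: B A  =>  B B A   (applied B -> B B)
  Step 3: B B A  =>  b B A   (applied B -> b)
  Step 4: b B A  =>  b B B A   (applied B -> B B)
  Step 5: b B B A  =>  b B B B A   (applied B -> B B)
  Step 6: b B B B A  =>  b b B B A   (applied B -> b)
  Step 7: b b B B A  =>  b b b B A   (applied B -> b)
  Step 8: b b b B A  =>  b b b b A   (applied B -> b)
  Step 9: b b b b A  =>  b b b b A A   (applied A -> A A)
  Step 10: b b b b A A  =>  b b b b A A A   (applied A -> A A)
  Step 11: b b b b A A A  =>  b b b b A A A A   (applied A -> A A)
  Step 12: b b b b A A A A  =>  b b b b a A A A   (applied A -> a)
  Step 13: b b b b a A A A  =>  b b b b a a A A   (applied A -> a)
  Step 14: b b b b a a A A  =>  b b b b a a A A A   (applied A -> A A)
  Step 15: b b b b a a A A A  =>  b b b b a a a A A   (applied A -> a)
  Step 16: b b b b a a a A A  =>  b b b b a a a a A   (applied A -> a)
  Step 17: b b b b a a a a A  =>  b b b b a a a a a   (applied A -> a)
Final yield: b b b b a a a a a
Total rewrite steps: 17

17


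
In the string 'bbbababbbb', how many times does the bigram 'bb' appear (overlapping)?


Scanning 'bbbababbbb' for bigram 'bb':
  Position 0: 'bb' -> MATCH
  Position 1: 'bb' -> MATCH
  Position 2: 'ba' -> no
  Position 3: 'ab' -> no
  Position 4: 'ba' -> no
  Position 5: 'ab' -> no
  Position 6: 'bb' -> MATCH
  Position 7: 'bb' -> MATCH
  Position 8: 'bb' -> MATCH
Total matches: 5

5


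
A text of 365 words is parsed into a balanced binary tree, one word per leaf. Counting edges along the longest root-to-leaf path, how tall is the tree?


In a balanced binary tree with n leaves the deepest leaf is ceil(log2(n)) edges below the root.
log2(365) = 8.5118
ceil(8.5118) = 9
height (edges) = 9

9


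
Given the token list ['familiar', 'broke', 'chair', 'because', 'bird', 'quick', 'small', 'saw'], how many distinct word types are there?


Listing all tokens and tracking unique types:
  Token 1: 'familiar' -> NEW (unique so far: 1)
  Token 2: 'broke' -> NEW (unique so far: 2)
  Token 3: 'chair' -> NEW (unique so far: 3)
  Token 4: 'because' -> NEW (unique so far: 4)
  Token 5: 'bird' -> NEW (unique so far: 5)
  Token 6: 'quick' -> NEW (unique so far: 6)
  Token 7: 'small' -> NEW (unique so far: 7)
  Token 8: 'saw' -> NEW (unique so far: 8)
Unique types: ('because', 'bird', 'broke', 'chair', 'familiar', 'quick', 'saw', 'small')
Vocabulary size: 8

8


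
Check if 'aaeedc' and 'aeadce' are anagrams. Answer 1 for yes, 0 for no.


Sort characters of 'aaeedc': 'aacdee'
Sort characters of 'aeadce': 'aacdee'
Sorted forms match -> they ARE anagrams
Result: 1

1


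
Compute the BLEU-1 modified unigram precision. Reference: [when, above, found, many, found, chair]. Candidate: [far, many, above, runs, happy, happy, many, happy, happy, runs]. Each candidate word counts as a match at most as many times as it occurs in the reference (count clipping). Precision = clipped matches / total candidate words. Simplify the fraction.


Reference word counts: {'above': 1, 'chair': 1, 'found': 2, 'many': 1, 'when': 1}
Checking each candidate word (with clipping):
  'far' -> not in reference -> no match (matches: 0)
  'many' -> in reference (ref count 1, used 1/1) -> match (matches: 1)
  'above' -> in reference (ref count 1, used 1/1) -> match (matches: 2)
  'runs' -> not in reference -> no match (matches: 2)
  'happy' -> not in reference -> no match (matches: 2)
  'happy' -> not in reference -> no match (matches: 2)
  'many' -> ref count 1 already used up (1/1) -> clipped, no match (matches: 2)
  'happy' -> not in reference -> no match (matches: 2)
  'happy' -> not in reference -> no match (matches: 2)
  'runs' -> not in reference -> no match (matches: 2)
Clipped matches: 2, Candidate length: 10
Precision = 2/10 = 1/5

1/5


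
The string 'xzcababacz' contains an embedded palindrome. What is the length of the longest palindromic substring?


Scanning 'xzcababacz' for palindromic substrings.
Substring at positions 1-9: 'zcababacz'.
Check: reverse('zcababacz') = 'zcababacz' -> palindrome confirmed.
Neighbouring characters ('x' / '-') break symmetry, so it cannot extend further.
No longer palindromic substring exists; longest length = 9

9


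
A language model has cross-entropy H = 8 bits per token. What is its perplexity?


Perplexity formula: PP = 2^H
H = 8
PP = 2^8
Steps: 2^1 = 2, 2^2 = 4, 2^3 = 8, 2^4 = 16, 2^5 = 32, 2^6 = 64, 2^7 = 128, 2^8 = 256
PP = 256

256


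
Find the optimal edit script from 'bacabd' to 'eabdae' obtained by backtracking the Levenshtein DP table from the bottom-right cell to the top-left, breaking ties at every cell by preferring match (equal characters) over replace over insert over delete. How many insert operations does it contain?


Edit distance = 5. Backtracking from cell (6, 6) with preference match > replace > insert > delete,
then listing the resulting alignment 'bacabd' -> 'eabdae' left to right:
  Step 1: replace b->e
  Step 2: keep 'a'
  Step 3: replace c->b
  Step 4: replace a->d
  Step 5: replace b->a
  Step 6: replace d->e
Total insertions: 0

0


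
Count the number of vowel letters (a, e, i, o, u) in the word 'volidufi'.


Scanning each character of 'volidufi':
  Position 1: 'v' -> consonant (running count: 0)
  Position 2: 'o' -> vowel (running count: 1)
  Position 3: 'l' -> consonant (running count: 1)
  Position 4: 'i' -> vowel (running count: 2)
  Position 5: 'd' -> consonant (running count: 2)
  Position 6: 'u' -> vowel (running count: 3)
  Position 7: 'f' -> consonant (running count: 3)
  Position 8: 'i' -> vowel (running count: 4)
Total vowels: 4

4


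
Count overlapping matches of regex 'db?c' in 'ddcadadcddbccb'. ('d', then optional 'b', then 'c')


Pattern: db?c means 'd', then optional 'b', then 'c'.
Scanning 'ddcadadcddbccb' position-by-position:
  Pos 0: window 'ddc' -> no
  Pos 1: window 'dca' -> MATCH
  Pos 2: window 'cad' -> no
  Pos 3: window 'ada' -> no
  Pos 4: window 'dad' -> no
  Pos 5: window 'adc' -> no
  Pos 6: window 'dcd' -> MATCH
  Pos 7: window 'cdd' -> no
  Pos 8: window 'ddb' -> no
  Pos 9: window 'dbc' -> MATCH
  Pos 10: window 'bcc' -> no
  Pos 11: window 'ccb' -> no
  Pos 12: window 'cb' -> no
  Pos 13: window 'b' -> no
Total matches: 3

3


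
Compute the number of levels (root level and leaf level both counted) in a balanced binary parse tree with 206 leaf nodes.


In a balanced binary tree with n leaves the deepest leaf is ceil(log2(n)) edges below the root,
so counting node levels inclusive of root and leaves gives ceil(log2(n)) + 1 levels.
log2(206) = 7.6865
ceil(7.6865) = 8
levels = 8 + 1 = 9

9


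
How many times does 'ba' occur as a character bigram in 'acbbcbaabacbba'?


Scanning 'acbbcbaabacbba' for bigram 'ba':
  Position 0: 'ac' -> no
  Position 1: 'cb' -> no
  Position 2: 'bb' -> no
  Position 3: 'bc' -> no
  Position 4: 'cb' -> no
  Position 5: 'ba' -> MATCH
  Position 6: 'aa' -> no
  Position 7: 'ab' -> no
  Position 8: 'ba' -> MATCH
  Position 9: 'ac' -> no
  Position 10: 'cb' -> no
  Position 11: 'bb' -> no
  Position 12: 'ba' -> MATCH
Total matches: 3

3


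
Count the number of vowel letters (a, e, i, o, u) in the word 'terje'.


Scanning each character of 'terje':
  Position 1: 't' -> consonant (running count: 0)
  Position 2: 'e' -> vowel (running count: 1)
  Position 3: 'r' -> consonant (running count: 1)
  Position 4: 'j' -> consonant (running count: 1)
  Position 5: 'e' -> vowel (running count: 2)
Total vowels: 2

2
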